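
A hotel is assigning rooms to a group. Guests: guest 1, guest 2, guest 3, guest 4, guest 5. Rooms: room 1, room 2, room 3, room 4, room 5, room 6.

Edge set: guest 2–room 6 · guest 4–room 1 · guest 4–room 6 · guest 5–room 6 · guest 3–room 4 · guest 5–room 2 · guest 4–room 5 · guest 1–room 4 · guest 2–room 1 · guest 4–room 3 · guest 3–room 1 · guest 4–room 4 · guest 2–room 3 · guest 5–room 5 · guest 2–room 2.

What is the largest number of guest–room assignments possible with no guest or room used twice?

For example, pair guest 1→room 4, guest 2→room 6, guest 3→room 1, guest 4→room 3, guest 5→room 5.
This saturates every guest, so 5 is the maximum.

5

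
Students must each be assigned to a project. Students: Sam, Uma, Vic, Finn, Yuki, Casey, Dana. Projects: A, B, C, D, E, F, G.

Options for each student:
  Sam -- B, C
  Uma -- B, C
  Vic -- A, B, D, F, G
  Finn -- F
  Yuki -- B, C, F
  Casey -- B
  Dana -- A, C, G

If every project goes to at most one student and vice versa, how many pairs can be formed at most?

5

One maximum matching: Sam→C, Uma→B, Vic→A, Finn→F, Dana→G.
The set {Sam, Uma, Finn, Yuki, Casey} has only 3 neighbours ({B, C, F}), so by Hall's theorem at most 5 of the 7 students can be matched.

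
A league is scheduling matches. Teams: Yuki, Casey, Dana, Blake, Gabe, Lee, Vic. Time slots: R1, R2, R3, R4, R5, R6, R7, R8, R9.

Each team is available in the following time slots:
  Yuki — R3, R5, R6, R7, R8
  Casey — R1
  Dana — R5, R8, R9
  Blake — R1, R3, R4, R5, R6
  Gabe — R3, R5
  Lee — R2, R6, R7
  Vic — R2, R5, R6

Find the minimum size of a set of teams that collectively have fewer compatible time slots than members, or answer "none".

none

A matching saturating every team exists, for instance Yuki→R6, Casey→R1, Dana→R8, Blake→R4, Gabe→R3, Lee→R7, Vic→R5.
By Hall's marriage theorem, this means |N(S)| ≥ |S| for every subset S, so no violating subset exists.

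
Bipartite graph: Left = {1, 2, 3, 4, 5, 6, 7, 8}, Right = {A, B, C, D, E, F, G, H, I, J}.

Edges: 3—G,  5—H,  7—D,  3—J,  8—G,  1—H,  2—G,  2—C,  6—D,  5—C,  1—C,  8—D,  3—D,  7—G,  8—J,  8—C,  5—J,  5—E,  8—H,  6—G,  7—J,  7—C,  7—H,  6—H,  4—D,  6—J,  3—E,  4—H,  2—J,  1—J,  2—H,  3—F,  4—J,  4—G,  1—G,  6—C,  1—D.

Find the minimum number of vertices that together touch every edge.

7

A maximum matching has 7 edges (e.g. 1–H, 2–C, 3–F, 4–D, 5–E, 6–G, 7–J).
By König's theorem the minimum vertex cover has the same size. One such cover is {3, 5, C, D, G, H, J}.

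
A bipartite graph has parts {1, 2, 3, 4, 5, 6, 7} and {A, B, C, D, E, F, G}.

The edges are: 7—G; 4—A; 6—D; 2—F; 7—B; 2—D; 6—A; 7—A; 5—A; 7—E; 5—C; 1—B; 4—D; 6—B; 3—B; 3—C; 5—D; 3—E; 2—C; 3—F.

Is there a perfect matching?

One maximum matching: 1→B, 2→F, 3→E, 4→A, 5→C, 6→D, 7→G.
Every left vertex is matched, so this is a perfect matching.

Yes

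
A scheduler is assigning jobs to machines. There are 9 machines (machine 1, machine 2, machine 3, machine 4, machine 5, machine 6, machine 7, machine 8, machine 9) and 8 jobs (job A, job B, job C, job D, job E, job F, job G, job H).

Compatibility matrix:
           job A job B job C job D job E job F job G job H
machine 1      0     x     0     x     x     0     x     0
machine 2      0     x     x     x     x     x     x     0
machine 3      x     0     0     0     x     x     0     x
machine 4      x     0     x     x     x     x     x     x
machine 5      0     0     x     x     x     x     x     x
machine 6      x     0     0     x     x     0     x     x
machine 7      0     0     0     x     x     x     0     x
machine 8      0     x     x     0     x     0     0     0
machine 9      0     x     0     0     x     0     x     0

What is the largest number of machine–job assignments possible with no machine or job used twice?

A valid assignment of size 8: machine 1→job G, machine 2→job B, machine 3→job A, machine 4→job F, machine 5→job C, machine 6→job D, machine 7→job H, machine 8→job E.
The set {machine 1, machine 2, machine 3, machine 4, machine 5, machine 6, machine 7, machine 8, machine 9} has only 8 neighbours ({job A, job B, job C, job D, job E, job F, job G, job H}), so by Hall's theorem at most 8 of the 9 machines can be matched.

8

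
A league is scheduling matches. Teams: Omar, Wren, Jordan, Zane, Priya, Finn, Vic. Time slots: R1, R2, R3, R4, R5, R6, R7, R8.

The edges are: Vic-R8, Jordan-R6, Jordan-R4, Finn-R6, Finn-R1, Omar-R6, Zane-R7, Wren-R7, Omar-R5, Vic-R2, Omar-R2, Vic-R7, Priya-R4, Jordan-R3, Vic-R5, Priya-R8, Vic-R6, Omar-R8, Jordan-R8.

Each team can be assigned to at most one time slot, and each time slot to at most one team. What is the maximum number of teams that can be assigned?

6

One maximum matching: Omar→R5, Wren→R7, Jordan→R4, Priya→R8, Finn→R1, Vic→R6.
The set {Wren, Zane} has only 1 neighbour ({R7}), so by Hall's theorem at most 6 of the 7 teams can be matched.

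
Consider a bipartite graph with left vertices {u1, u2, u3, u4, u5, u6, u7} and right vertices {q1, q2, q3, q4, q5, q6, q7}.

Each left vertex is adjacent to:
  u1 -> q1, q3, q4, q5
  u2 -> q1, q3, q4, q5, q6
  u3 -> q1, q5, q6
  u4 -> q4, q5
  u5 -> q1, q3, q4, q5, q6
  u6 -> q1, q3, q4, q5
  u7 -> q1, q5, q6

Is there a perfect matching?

No

The set {u1, u2, u3, u4, u5, u6, u7} has only 5 neighbours ({q1, q3, q4, q5, q6}), so by Hall's theorem at most 5 of the 7 left vertices can be matched.
Hence no matching covers every left vertex.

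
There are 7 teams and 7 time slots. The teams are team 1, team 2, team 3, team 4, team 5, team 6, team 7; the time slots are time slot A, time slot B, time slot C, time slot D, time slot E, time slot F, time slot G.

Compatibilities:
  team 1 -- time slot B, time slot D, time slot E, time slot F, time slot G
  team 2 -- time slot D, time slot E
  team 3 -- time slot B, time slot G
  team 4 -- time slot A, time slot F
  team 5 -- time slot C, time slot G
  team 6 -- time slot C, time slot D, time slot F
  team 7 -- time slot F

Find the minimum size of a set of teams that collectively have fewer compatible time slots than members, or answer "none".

A matching saturating every team exists, for instance team 1→time slot G, team 2→time slot E, team 3→time slot B, team 4→time slot A, team 5→time slot C, team 6→time slot D, team 7→time slot F.
By Hall's marriage theorem, this means |N(S)| ≥ |S| for every subset S, so no violating subset exists.

none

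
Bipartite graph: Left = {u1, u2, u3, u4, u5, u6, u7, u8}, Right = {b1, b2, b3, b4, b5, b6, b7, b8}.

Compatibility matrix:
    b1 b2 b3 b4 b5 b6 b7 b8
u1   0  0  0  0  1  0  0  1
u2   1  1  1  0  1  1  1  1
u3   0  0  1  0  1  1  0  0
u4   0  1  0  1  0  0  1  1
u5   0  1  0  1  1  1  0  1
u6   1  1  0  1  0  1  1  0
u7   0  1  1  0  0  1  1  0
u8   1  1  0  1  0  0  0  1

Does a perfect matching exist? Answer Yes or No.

Yes

For example, pair u1-b5, u2-b2, u3-b3, u4-b4, u5-b6, u6-b1, u7-b7, u8-b8.
Every left vertex is matched, so this is a perfect matching.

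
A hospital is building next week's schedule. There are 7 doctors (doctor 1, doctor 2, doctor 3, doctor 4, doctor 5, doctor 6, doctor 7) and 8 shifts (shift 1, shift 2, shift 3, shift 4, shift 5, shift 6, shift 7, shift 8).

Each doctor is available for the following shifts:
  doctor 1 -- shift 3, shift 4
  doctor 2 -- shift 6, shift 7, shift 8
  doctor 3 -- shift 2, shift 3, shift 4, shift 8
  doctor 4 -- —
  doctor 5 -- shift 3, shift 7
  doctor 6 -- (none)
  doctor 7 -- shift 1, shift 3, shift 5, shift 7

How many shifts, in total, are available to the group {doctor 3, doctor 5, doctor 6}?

5

The union of neighbours of {doctor 3, doctor 5, doctor 6} is {shift 2, shift 3, shift 4, shift 7, shift 8}, which has 5 elements.
Since |N(S)| = 5 ≥ |S| = 3, Hall's condition holds for this subset.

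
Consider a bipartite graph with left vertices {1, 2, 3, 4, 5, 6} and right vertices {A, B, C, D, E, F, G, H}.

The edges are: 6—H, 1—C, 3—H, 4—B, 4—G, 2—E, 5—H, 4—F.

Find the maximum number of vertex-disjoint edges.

For example, pair 1→C, 2→E, 3→H, 4→B.
The set {3, 5, 6} has only 1 neighbour ({H}), so by Hall's theorem at most 4 of the 6 left vertices can be matched.

4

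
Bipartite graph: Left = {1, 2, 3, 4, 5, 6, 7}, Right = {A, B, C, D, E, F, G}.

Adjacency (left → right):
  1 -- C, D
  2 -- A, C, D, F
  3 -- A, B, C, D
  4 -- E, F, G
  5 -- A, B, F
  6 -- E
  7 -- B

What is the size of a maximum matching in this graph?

7

For example, pair 1→D, 2→C, 3→A, 4→G, 5→F, 6→E, 7→B.
This saturates every left vertex, so 7 is the maximum.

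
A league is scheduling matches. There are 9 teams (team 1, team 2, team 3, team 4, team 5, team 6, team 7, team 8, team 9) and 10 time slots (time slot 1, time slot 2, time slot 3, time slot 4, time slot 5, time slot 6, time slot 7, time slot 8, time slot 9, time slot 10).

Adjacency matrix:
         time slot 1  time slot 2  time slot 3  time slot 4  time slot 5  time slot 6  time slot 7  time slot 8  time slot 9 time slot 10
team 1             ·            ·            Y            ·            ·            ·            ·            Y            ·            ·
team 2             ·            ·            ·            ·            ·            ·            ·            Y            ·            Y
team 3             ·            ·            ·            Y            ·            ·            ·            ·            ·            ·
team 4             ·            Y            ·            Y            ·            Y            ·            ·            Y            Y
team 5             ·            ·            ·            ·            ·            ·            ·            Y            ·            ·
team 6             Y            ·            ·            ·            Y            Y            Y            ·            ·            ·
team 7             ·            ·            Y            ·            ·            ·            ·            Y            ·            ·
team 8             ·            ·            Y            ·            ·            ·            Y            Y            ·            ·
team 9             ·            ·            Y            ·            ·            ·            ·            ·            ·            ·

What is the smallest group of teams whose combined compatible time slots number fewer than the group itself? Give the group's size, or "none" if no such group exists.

3

Take S = {team 1, team 5, team 7}. Its neighbourhood is {time slot 3, time slot 8}, so |N(S)| = 2 < |S| = 3.
Every subset of size less than 3 has at least as many neighbours as members, so 3 is the minimum.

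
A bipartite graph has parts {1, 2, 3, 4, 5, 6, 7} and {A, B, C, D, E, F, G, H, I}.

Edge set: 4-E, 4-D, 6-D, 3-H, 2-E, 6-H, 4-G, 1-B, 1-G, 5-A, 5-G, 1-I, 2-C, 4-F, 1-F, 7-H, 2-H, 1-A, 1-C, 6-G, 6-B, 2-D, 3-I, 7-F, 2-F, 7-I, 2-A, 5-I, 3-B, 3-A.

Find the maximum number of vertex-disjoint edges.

One maximum matching: 1–A, 2–E, 3–I, 4–D, 5–G, 6–B, 7–F.
This saturates every left vertex, so 7 is the maximum.

7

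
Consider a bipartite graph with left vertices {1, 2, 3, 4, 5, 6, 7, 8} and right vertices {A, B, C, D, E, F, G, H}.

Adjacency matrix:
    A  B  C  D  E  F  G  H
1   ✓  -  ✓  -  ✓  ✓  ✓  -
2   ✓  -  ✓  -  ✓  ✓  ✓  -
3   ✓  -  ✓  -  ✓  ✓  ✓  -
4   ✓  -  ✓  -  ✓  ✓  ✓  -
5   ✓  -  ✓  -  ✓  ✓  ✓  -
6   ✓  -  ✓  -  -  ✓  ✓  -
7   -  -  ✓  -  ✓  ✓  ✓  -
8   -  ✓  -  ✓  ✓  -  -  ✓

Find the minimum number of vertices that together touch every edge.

6

The 6 edges 1–C, 2–F, 3–E, 4–A, 5–G, 8–B form a matching, so any vertex cover needs at least 6 vertices (one per matched edge).
Conversely {8, A, C, E, F, G} meets every edge and has exactly 6 vertices, so 6 is optimal.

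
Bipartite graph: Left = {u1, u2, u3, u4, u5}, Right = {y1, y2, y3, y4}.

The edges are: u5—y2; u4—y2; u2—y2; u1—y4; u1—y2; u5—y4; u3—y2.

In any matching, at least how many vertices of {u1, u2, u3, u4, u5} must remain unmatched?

A valid assignment of size 2: u1-y4, u2-y2.
The set {u1, u2, u3, u4, u5} has only 2 neighbours ({y2, y4}), so by Hall's theorem at most 2 of the 5 left vertices can be matched.
That matches 2 of the 5, leaving 3 unmatched; no matching can do better.

3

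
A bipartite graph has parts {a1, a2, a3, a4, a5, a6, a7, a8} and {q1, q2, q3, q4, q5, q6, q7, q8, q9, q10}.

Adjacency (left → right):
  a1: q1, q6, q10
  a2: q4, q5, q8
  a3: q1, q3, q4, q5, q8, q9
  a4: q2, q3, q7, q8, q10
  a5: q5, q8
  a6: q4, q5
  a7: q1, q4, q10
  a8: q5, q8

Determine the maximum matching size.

7

For example, pair a1→q6, a2→q4, a3→q9, a4→q7, a5→q8, a6→q5, a7→q10.
The set {a2, a5, a6, a8} has only 3 neighbours ({q4, q5, q8}), so by Hall's theorem at most 7 of the 8 left vertices can be matched.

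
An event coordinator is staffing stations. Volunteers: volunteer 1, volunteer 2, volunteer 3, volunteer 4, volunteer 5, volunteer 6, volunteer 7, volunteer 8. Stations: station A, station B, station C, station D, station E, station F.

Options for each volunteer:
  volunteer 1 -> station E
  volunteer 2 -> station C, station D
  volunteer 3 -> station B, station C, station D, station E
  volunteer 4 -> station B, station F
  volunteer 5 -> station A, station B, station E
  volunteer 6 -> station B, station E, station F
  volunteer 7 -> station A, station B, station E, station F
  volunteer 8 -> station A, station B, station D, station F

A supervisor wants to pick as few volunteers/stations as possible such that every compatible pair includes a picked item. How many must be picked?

6

{station A, station B, station C, station D, station E, station F} is a vertex cover of size 6: every edge has an endpoint in this set.
No smaller cover exists because volunteer 1–station E, volunteer 2–station C, volunteer 3–station D, volunteer 4–station F, volunteer 5–station A, volunteer 6–station B is a matching of size 6, and a cover must include an endpoint of each of these disjoint edges (König's theorem).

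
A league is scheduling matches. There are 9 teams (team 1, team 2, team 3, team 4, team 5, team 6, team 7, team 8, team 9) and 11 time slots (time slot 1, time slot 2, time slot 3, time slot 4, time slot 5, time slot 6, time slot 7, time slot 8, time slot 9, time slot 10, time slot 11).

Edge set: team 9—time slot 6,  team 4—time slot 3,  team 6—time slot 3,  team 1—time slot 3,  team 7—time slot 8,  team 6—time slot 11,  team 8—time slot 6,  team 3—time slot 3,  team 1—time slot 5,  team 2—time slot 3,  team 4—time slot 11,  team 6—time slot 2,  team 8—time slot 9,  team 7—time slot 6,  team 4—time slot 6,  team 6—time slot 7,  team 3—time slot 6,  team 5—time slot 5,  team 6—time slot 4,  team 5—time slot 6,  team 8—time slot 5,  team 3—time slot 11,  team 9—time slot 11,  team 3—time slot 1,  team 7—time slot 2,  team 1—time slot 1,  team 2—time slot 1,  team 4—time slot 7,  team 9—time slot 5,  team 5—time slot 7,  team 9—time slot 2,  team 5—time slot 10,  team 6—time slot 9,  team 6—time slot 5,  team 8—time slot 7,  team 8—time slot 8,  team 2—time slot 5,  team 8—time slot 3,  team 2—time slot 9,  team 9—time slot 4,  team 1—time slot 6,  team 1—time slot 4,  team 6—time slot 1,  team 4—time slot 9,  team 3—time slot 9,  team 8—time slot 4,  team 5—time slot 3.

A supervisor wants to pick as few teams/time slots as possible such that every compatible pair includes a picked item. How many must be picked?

{team 1, team 2, team 3, team 4, team 5, team 6, team 7, team 8, team 9} is a vertex cover of size 9: every edge has an endpoint in this set.
No smaller cover exists because team 1–time slot 4, team 2–time slot 1, team 3–time slot 9, team 4–time slot 11, team 5–time slot 3, team 6–time slot 7, team 7–time slot 2, team 8–time slot 8, team 9–time slot 5 is a matching of size 9, and a cover must include an endpoint of each of these disjoint edges (König's theorem).

9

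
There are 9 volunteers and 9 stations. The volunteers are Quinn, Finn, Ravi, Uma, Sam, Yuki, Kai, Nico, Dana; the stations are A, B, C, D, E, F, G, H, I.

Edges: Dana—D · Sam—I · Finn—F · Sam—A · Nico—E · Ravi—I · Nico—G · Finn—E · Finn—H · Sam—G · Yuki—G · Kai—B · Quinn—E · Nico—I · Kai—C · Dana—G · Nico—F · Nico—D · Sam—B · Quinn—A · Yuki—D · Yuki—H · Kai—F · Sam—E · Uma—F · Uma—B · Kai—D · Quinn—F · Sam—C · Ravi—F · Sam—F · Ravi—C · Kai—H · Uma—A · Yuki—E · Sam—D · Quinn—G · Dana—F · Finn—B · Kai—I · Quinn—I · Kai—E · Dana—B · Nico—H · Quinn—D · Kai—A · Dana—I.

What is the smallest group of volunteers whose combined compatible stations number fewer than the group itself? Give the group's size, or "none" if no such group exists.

none

A matching saturating every volunteer exists, for instance Quinn→F, Finn→H, Ravi→C, Uma→B, Sam→I, Yuki→D, Kai→A, Nico→E, Dana→G.
By Hall's marriage theorem, this means |N(S)| ≥ |S| for every subset S, so no violating subset exists.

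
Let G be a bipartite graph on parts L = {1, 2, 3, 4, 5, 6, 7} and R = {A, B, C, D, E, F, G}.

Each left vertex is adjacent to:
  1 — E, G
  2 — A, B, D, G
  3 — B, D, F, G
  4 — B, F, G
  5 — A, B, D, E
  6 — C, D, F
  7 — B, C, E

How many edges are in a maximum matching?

One maximum matching: 1→G, 2→A, 3→D, 4→F, 5→E, 6→C, 7→B.
All 7 left vertices are matched, so no larger matching exists.

7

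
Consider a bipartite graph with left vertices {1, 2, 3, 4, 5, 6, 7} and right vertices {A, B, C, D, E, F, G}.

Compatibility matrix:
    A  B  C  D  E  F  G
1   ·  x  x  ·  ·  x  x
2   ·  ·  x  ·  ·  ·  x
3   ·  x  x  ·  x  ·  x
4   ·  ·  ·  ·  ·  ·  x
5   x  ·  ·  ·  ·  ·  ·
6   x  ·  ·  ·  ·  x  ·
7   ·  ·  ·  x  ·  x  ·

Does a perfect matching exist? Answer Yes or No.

One maximum matching: 1-B, 2-C, 3-E, 4-G, 5-A, 6-F, 7-D.
Every left vertex is matched, so this is a perfect matching.

Yes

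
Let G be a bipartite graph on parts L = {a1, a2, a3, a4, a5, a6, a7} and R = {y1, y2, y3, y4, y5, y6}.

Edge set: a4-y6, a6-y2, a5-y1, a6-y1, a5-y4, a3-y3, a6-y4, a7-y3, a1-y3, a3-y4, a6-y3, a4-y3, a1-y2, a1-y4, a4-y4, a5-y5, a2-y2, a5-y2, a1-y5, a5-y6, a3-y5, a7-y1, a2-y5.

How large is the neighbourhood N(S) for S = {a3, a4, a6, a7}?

The union of neighbours of {a3, a4, a6, a7} is {y1, y2, y3, y4, y5, y6}, which has 6 elements.
Since |N(S)| = 6 ≥ |S| = 4, Hall's condition holds for this subset.

6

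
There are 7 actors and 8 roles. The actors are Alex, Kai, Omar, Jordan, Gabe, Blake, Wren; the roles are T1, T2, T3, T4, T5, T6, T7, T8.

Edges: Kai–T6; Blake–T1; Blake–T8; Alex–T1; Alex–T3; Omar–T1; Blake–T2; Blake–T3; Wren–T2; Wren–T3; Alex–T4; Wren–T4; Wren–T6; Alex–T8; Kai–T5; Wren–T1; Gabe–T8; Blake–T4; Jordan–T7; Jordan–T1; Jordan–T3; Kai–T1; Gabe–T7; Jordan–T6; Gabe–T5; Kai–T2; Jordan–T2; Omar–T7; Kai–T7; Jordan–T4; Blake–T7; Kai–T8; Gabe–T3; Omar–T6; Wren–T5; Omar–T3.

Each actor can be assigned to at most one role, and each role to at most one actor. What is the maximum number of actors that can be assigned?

A valid assignment of size 7: Alex-T8, Kai-T6, Omar-T1, Jordan-T7, Gabe-T5, Blake-T3, Wren-T4.
All 7 actors are matched, so no larger matching exists.

7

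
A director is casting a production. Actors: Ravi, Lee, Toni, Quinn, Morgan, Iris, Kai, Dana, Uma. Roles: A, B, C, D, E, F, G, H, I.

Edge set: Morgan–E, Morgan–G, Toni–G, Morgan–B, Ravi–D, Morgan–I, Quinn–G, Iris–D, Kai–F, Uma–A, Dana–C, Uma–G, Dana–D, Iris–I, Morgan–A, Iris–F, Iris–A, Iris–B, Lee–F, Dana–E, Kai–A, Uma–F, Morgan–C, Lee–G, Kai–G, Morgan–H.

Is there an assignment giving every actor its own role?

No

The set {Lee, Toni, Quinn, Kai, Uma} has only 3 neighbours ({A, F, G}), so by Hall's theorem at most 7 of the 9 actors can be matched.
Hence no matching covers every actor.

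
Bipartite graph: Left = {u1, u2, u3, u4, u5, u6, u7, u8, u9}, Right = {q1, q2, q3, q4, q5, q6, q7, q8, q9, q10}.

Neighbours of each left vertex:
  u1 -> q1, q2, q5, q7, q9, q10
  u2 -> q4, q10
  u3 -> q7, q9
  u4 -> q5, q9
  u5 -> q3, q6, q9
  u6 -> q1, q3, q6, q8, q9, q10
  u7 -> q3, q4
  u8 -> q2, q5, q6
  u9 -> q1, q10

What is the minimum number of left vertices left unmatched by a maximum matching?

0

One maximum matching: u1–q1, u2–q4, u3–q7, u4–q5, u5–q6, u6–q9, u7–q3, u8–q2, u9–q10.
All 9 left vertices are matched, so no larger matching exists.
That matches 9 of the 9, leaving 0 unmatched; no matching can do better.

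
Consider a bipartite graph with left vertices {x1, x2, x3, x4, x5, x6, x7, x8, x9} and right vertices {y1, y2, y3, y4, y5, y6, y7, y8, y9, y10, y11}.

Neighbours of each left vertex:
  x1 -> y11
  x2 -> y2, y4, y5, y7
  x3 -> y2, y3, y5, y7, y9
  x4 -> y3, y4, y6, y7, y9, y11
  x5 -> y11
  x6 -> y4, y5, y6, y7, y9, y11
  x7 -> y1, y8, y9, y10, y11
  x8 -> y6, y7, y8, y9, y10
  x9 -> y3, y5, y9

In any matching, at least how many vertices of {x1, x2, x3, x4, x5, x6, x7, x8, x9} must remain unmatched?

One maximum matching: x1-y11, x2-y5, x3-y2, x4-y7, x6-y9, x7-y10, x8-y6, x9-y3.
The set {x1, x5} has only 1 neighbour ({y11}), so by Hall's theorem at most 8 of the 9 left vertices can be matched.
That matches 8 of the 9, leaving 1 unmatched; no matching can do better.

1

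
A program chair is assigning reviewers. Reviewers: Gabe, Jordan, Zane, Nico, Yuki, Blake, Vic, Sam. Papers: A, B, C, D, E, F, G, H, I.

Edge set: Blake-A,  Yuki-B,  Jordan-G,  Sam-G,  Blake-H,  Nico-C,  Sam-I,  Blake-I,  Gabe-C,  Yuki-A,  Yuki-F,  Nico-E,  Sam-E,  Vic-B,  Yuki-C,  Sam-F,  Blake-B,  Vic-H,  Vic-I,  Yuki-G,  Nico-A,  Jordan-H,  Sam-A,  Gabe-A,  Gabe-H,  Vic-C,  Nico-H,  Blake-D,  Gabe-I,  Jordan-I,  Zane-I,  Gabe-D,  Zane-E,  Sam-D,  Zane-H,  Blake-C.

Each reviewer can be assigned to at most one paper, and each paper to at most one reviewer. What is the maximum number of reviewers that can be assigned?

A valid assignment of size 8: Gabe→H, Jordan→I, Zane→E, Nico→C, Yuki→A, Blake→D, Vic→B, Sam→G.
All 8 reviewers are matched, so no larger matching exists.

8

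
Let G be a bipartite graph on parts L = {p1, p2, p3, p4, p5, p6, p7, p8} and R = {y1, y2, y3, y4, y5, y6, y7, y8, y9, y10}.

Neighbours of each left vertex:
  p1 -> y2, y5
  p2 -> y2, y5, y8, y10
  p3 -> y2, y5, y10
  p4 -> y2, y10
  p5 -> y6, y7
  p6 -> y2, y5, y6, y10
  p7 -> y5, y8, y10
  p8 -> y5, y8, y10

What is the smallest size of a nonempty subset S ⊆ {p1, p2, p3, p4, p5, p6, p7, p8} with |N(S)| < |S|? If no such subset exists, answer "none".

5

Take S = {p1, p2, p3, p4, p7}. Its neighbourhood is {y2, y5, y8, y10}, so |N(S)| = 4 < |S| = 5.
Every subset of size less than 5 has at least as many neighbours as members, so 5 is the minimum.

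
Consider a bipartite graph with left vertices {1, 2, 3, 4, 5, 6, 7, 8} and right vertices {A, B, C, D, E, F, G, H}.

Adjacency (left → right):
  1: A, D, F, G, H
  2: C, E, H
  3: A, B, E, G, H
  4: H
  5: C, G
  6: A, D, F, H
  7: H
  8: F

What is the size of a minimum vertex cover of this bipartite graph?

The 7 edges 1–A, 2–E, 3–G, 4–H, 5–C, 6–D, 8–F form a matching, so any vertex cover needs at least 7 vertices (one per matched edge).
Conversely {1, 2, 3, 5, 6, 8, H} meets every edge and has exactly 7 vertices, so 7 is optimal.

7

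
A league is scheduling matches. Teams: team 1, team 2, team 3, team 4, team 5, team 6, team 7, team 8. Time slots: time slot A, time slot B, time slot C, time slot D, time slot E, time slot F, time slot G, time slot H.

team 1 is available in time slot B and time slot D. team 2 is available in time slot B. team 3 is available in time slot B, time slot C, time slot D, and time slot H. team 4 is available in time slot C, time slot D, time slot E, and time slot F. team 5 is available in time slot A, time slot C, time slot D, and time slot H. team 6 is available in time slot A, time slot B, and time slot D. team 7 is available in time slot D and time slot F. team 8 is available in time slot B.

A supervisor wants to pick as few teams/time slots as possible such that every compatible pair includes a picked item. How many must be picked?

A maximum matching has 7 edges (e.g. team 1–time slot D, team 2–time slot B, team 3–time slot C, team 4–time slot E, team 5–time slot H, team 6–time slot A, team 7–time slot F).
By König's theorem the minimum vertex cover has the same size. One such cover is {team 1, team 3, team 4, team 5, team 6, team 7, time slot B}.

7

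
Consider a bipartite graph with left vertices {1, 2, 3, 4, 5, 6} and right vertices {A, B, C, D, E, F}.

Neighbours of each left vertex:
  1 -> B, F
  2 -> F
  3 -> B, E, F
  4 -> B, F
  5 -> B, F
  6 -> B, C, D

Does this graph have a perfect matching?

No

The set {1, 2, 4, 5} has only 2 neighbours ({B, F}), so by Hall's theorem at most 4 of the 6 left vertices can be matched.
Hence no matching covers every left vertex.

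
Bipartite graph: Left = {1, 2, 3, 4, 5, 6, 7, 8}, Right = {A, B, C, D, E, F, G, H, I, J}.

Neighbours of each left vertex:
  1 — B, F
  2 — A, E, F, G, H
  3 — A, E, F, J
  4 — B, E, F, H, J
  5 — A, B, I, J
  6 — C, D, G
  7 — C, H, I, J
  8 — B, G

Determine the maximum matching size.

8

For example, pair 1→F, 2→A, 3→E, 4→J, 5→I, 6→G, 7→C, 8→B.
This saturates every left vertex, so 8 is the maximum.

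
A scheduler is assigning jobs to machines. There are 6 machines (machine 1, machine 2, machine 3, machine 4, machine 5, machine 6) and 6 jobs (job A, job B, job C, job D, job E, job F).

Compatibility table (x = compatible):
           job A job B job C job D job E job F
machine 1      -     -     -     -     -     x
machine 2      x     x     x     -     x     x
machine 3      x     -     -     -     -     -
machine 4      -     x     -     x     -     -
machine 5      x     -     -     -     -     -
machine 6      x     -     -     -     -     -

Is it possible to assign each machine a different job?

The set {machine 3, machine 5, machine 6} has only 1 neighbour ({job A}), so by Hall's theorem at most 4 of the 6 machines can be matched.
Hence no matching covers every machine.

No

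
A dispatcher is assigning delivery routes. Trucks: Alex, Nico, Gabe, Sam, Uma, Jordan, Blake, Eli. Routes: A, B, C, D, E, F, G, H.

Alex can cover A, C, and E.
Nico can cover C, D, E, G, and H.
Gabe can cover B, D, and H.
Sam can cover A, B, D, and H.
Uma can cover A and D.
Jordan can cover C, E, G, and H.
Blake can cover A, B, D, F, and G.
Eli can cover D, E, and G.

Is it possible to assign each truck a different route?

Yes

One maximum matching: Alex–A, Nico–G, Gabe–B, Sam–H, Uma–D, Jordan–C, Blake–F, Eli–E.
Every truck is matched, so this is a perfect matching.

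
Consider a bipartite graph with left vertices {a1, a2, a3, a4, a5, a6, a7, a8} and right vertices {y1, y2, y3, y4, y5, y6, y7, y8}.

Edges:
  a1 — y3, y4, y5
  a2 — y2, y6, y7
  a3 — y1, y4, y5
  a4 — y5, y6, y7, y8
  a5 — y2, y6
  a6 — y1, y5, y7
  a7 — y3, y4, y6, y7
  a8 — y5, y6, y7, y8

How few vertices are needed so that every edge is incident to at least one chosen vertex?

{a1, a2, a3, a4, a5, a6, a7, a8} is a vertex cover of size 8: every edge has an endpoint in this set.
No smaller cover exists because a1–y5, a2–y2, a3–y4, a4–y8, a5–y6, a6–y1, a7–y3, a8–y7 is a matching of size 8, and a cover must include an endpoint of each of these disjoint edges (König's theorem).

8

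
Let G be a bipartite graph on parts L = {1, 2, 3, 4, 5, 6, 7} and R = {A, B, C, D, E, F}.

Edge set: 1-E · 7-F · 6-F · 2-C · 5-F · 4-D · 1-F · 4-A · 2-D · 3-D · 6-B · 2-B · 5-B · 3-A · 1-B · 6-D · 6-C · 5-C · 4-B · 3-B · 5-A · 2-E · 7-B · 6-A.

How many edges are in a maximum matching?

6

A valid assignment of size 6: 1→E, 2→C, 3→B, 4→D, 5→F, 6→A.
The set {1, 2, 3, 4, 5, 6, 7} has only 6 neighbours ({A, B, C, D, E, F}), so by Hall's theorem at most 6 of the 7 left vertices can be matched.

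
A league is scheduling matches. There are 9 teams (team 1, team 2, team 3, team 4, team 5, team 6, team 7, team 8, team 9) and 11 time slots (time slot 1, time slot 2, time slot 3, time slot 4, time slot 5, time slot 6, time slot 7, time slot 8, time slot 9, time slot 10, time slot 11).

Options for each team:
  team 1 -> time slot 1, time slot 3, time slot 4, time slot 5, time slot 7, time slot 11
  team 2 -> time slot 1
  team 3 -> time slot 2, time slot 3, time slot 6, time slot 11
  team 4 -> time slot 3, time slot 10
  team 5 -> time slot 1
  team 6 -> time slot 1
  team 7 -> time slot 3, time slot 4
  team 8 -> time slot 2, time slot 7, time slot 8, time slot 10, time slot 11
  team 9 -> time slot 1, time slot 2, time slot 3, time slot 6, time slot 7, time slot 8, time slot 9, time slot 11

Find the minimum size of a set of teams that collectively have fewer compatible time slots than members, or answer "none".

2

Take S = {team 2, team 5}. Its neighbourhood is {time slot 1}, so |N(S)| = 1 < |S| = 2.
No single vertex violates Hall's condition since each has at least one neighbour, so 2 is the minimum.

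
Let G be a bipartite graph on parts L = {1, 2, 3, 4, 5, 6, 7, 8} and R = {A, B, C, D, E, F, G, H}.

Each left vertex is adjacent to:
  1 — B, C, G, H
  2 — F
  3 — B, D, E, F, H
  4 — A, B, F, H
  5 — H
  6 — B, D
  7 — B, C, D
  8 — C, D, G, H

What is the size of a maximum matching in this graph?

8

A valid assignment of size 8: 1→C, 2→F, 3→E, 4→A, 5→H, 6→D, 7→B, 8→G.
This saturates every left vertex, so 8 is the maximum.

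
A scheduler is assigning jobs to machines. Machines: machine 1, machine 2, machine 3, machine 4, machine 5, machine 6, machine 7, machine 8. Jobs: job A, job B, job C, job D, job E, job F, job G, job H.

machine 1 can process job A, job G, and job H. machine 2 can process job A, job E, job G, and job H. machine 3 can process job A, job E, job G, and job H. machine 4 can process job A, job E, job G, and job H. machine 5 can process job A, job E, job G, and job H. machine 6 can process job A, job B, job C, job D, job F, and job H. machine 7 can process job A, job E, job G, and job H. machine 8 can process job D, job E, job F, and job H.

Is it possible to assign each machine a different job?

The set {machine 1, machine 2, machine 3, machine 4, machine 5, machine 7} has only 4 neighbours ({job A, job E, job G, job H}), so by Hall's theorem at most 6 of the 8 machines can be matched.
Hence no matching covers every machine.

No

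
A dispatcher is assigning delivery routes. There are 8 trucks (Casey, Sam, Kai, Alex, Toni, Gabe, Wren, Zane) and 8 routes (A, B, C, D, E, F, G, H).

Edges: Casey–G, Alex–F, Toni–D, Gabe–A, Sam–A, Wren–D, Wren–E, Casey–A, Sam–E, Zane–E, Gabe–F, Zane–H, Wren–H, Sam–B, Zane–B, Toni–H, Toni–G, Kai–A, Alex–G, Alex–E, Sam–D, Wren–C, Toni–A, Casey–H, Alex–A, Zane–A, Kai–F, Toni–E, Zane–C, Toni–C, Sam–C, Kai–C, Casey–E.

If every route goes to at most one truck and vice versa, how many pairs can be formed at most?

A valid assignment of size 8: Casey→H, Sam→B, Kai→C, Alex→E, Toni→G, Gabe→F, Wren→D, Zane→A.
This saturates every truck, so 8 is the maximum.

8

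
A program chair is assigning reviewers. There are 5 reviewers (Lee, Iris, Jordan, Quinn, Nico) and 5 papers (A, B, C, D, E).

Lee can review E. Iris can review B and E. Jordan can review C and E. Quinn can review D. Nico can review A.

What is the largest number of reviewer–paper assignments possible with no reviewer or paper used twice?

One maximum matching: Lee–E, Iris–B, Jordan–C, Quinn–D, Nico–A.
This saturates every reviewer, so 5 is the maximum.

5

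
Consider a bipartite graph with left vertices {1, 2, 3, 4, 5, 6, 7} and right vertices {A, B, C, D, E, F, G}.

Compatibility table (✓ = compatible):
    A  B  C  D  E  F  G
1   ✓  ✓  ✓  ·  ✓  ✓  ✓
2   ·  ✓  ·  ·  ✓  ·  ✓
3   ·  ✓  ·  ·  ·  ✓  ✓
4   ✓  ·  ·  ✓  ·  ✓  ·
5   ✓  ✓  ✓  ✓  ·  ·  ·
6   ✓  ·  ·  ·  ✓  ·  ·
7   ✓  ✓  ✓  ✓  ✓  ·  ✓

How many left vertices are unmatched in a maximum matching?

0

One maximum matching: 1-A, 2-B, 3-F, 4-D, 5-C, 6-E, 7-G.
All 7 left vertices are matched, so no larger matching exists.
That matches 7 of the 7, leaving 0 unmatched; no matching can do better.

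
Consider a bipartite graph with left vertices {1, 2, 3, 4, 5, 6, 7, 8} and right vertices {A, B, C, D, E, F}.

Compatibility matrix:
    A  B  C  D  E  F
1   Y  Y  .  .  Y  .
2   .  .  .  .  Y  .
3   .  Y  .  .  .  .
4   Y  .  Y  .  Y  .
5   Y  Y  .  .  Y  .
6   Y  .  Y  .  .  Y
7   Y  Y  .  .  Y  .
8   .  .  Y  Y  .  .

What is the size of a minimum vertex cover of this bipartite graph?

The 6 edges 1–A, 2–E, 3–B, 4–C, 6–F, 8–D form a matching, so any vertex cover needs at least 6 vertices (one per matched edge).
Conversely {4, 6, 8, A, B, E} meets every edge and has exactly 6 vertices, so 6 is optimal.

6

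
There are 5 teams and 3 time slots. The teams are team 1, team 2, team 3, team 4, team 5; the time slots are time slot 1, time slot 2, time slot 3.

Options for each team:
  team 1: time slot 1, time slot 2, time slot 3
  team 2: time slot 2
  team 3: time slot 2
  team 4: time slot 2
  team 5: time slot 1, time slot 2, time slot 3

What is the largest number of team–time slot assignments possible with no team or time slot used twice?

3

One maximum matching: team 1→time slot 1, team 2→time slot 2, team 5→time slot 3.
The set {team 2, team 3, team 4} has only 1 neighbour ({time slot 2}), so by Hall's theorem at most 3 of the 5 teams can be matched.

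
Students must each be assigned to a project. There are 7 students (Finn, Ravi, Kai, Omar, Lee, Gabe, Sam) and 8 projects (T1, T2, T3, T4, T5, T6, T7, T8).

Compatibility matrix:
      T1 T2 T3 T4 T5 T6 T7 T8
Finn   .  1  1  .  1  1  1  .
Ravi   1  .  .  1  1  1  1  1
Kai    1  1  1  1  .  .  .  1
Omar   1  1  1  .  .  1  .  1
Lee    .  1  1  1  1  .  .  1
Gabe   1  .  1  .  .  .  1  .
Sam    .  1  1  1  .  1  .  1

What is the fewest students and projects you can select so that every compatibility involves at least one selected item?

7

The 7 edges Finn–T3, Ravi–T7, Kai–T8, Omar–T6, Lee–T5, Gabe–T1, Sam–T4 form a matching, so any vertex cover needs at least 7 vertices (one per matched edge).
Conversely {Finn, Ravi, Kai, Omar, Lee, Gabe, Sam} meets every edge and has exactly 7 vertices, so 7 is optimal.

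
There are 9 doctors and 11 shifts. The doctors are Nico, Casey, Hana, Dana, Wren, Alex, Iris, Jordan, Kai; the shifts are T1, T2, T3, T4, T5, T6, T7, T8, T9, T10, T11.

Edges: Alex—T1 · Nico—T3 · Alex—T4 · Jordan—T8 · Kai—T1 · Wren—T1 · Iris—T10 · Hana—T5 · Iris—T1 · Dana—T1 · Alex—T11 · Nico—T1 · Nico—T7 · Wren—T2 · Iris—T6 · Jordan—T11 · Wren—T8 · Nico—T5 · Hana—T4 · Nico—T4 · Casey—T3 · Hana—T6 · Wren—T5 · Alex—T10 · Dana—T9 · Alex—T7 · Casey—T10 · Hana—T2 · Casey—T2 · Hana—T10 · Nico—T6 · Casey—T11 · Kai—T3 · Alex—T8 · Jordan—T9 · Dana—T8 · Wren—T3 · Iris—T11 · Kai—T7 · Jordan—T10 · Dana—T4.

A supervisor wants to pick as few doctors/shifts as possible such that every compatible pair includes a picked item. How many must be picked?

A maximum matching has 9 edges (e.g. Nico–T4, Casey–T2, Hana–T5, Dana–T8, Wren–T3, Alex–T10, Iris–T11, Jordan–T9, Kai–T7).
By König's theorem the minimum vertex cover has the same size. One such cover is {Nico, Casey, Hana, Dana, Wren, Alex, Iris, Jordan, Kai}.

9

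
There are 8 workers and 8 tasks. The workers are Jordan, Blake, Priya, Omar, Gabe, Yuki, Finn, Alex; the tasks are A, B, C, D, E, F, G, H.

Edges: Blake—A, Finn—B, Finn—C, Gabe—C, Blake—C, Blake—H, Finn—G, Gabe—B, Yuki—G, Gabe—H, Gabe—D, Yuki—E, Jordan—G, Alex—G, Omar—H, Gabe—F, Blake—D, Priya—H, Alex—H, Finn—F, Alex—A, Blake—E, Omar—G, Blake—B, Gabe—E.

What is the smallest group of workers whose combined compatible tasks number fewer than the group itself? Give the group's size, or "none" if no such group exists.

Take S = {Jordan, Priya, Omar}. Its neighbourhood is {G, H}, so |N(S)| = 2 < |S| = 3.
Every subset of size less than 3 has at least as many neighbours as members, so 3 is the minimum.

3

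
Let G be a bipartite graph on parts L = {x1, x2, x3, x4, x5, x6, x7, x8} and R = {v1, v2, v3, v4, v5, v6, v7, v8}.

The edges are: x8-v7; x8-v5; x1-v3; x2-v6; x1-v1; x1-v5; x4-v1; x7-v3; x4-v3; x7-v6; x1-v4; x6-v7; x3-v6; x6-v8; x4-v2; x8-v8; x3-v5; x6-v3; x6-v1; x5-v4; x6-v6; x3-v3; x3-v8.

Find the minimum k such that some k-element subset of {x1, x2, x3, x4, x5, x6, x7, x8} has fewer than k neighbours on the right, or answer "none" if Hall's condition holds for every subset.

none

A matching saturating every left vertex exists, for instance x1→v5, x2→v6, x3→v8, x4→v2, x5→v4, x6→v1, x7→v3, x8→v7.
By Hall's marriage theorem, this means |N(S)| ≥ |S| for every subset S, so no violating subset exists.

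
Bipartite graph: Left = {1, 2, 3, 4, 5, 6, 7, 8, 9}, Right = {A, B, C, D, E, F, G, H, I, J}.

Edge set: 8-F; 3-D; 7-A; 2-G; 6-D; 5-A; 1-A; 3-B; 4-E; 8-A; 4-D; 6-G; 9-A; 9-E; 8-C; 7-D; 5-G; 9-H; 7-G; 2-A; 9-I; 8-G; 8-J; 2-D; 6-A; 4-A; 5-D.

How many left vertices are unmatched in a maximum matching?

A valid assignment of size 7: 1→A, 2→D, 3→B, 4→E, 5→G, 8→J, 9→I.
The set {1, 2, 5, 6, 7} has only 3 neighbours ({A, D, G}), so by Hall's theorem at most 7 of the 9 left vertices can be matched.
That matches 7 of the 9, leaving 2 unmatched; no matching can do better.

2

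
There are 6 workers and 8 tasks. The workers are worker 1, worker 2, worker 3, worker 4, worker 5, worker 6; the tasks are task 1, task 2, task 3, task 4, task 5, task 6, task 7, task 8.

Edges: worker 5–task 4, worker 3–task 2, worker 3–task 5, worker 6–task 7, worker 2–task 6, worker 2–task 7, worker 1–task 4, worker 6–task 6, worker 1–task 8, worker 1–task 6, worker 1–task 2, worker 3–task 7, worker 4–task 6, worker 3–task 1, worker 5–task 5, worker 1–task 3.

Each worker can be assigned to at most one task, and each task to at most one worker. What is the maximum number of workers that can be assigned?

For example, pair worker 1-task 8, worker 2-task 7, worker 3-task 2, worker 4-task 6, worker 5-task 5.
The set {worker 2, worker 4, worker 6} has only 2 neighbours ({task 6, task 7}), so by Hall's theorem at most 5 of the 6 workers can be matched.

5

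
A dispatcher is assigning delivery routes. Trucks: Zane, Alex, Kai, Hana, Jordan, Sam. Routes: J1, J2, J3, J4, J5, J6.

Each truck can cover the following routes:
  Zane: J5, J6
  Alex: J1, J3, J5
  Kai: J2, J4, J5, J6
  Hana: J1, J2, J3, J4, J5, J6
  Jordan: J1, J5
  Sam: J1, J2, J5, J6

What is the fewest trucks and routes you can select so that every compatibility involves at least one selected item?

6

The 6 edges Zane–J5, Alex–J3, Kai–J4, Hana–J2, Jordan–J1, Sam–J6 form a matching, so any vertex cover needs at least 6 vertices (one per matched edge).
Conversely {Zane, Alex, Kai, Hana, Jordan, Sam} meets every edge and has exactly 6 vertices, so 6 is optimal.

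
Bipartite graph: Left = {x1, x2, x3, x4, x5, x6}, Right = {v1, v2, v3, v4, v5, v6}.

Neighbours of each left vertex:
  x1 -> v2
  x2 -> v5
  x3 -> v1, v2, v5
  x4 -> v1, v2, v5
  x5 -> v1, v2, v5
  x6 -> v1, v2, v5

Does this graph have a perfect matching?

No

The set {x1, x2, x3, x4, x5, x6} has only 3 neighbours ({v1, v2, v5}), so by Hall's theorem at most 3 of the 6 left vertices can be matched.
Hence no matching covers every left vertex.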